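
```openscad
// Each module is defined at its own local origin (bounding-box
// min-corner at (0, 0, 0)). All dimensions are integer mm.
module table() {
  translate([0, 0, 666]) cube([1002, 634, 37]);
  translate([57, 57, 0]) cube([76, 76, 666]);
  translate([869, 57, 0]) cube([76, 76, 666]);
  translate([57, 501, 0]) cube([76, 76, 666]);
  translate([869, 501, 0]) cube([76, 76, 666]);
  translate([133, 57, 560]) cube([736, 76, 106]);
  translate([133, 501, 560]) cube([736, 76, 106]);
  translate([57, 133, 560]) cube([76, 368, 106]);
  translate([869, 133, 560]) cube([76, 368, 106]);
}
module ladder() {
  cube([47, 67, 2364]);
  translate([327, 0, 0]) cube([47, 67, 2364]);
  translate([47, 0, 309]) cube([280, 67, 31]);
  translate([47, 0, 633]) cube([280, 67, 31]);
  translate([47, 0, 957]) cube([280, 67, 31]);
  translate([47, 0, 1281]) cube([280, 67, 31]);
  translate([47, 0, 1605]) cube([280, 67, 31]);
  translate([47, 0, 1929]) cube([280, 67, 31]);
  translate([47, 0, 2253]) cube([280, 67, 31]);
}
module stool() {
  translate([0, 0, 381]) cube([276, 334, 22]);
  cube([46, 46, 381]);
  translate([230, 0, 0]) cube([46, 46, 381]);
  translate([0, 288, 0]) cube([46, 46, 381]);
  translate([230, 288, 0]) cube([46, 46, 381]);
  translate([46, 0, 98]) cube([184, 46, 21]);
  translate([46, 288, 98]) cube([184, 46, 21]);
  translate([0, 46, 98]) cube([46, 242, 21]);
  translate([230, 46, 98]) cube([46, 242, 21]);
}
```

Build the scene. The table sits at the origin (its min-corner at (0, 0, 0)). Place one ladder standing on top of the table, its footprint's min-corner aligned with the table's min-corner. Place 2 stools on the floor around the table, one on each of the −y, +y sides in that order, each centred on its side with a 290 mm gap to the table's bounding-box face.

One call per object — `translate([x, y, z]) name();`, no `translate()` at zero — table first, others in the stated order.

table();
translate([0, 0, 703]) ladder();
translate([363, -624, 0]) stool();
translate([363, 924, 0]) stool();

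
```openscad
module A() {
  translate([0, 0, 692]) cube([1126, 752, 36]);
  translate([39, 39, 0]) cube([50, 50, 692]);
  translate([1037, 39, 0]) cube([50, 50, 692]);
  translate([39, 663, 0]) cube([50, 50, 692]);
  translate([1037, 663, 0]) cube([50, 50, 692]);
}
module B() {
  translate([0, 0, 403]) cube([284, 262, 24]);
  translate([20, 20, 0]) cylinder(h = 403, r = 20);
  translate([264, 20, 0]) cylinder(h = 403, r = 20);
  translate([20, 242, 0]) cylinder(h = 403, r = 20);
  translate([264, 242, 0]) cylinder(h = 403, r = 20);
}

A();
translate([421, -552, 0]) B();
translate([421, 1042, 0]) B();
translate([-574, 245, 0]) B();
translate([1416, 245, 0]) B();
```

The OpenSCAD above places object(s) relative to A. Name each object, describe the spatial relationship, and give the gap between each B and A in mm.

Each stool's nearest face is 290 mm from the table's bounding box.

A is a table. B is a stool. Four stools sit around the table at the −y, +y, −x, +x sides. The gap between each stool and the table is 290 mm.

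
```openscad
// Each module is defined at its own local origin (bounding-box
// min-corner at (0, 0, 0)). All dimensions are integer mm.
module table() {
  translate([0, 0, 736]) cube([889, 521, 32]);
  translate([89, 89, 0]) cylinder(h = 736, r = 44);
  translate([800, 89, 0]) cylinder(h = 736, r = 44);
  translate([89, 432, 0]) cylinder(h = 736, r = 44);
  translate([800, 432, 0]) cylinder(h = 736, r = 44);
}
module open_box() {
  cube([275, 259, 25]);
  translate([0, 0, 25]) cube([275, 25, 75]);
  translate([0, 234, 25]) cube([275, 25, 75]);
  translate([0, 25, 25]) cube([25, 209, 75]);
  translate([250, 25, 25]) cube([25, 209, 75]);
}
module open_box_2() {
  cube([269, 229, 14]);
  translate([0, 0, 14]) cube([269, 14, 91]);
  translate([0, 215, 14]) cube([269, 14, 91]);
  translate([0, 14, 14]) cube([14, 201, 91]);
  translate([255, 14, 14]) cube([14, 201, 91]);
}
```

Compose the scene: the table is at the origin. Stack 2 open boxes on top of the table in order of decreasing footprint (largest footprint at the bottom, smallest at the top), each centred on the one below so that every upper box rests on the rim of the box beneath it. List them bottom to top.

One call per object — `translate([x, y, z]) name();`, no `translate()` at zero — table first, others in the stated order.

table();
translate([307, 131, 768]) open_box();
translate([310, 146, 868]) open_box_2();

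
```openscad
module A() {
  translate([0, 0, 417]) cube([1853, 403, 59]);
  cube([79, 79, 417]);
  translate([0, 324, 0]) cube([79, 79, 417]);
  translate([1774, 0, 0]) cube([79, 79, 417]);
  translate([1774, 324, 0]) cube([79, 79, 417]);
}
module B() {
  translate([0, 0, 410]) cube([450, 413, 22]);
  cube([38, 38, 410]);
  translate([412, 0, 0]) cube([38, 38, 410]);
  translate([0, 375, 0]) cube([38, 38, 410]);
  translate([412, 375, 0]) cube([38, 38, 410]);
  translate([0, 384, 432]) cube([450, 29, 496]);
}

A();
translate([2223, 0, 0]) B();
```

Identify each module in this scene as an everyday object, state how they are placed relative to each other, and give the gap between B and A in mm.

A is a bench. B is a chair. The chair is on the floor beside the bench on its +x side. The gap between the chair and the bench is 370 mm.

The chair's nearest face is 370 mm from the bench's +x face.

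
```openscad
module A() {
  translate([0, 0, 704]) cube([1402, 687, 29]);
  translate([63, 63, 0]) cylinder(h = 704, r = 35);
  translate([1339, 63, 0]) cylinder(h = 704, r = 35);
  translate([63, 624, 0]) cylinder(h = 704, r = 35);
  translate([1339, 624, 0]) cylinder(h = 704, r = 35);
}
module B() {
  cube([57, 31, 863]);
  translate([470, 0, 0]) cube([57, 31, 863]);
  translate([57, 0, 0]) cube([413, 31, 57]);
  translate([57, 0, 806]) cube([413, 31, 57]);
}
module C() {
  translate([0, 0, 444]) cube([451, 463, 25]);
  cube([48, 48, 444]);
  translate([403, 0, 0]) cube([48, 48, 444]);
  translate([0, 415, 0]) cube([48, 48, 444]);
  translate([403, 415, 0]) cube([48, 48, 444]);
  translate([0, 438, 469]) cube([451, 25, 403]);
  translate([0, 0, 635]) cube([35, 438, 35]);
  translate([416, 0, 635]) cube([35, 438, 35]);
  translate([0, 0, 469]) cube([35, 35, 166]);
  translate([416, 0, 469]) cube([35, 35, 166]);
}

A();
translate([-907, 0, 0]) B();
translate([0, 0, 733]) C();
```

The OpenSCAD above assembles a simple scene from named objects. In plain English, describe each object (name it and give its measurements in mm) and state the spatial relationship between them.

A is a table with a 1402×687 mm rectangular top, 29 mm thick, top surface at z = 733 mm, supported by four round legs of 70 mm diameter, each leg's bounding box inset 28 mm from the nearest pair of top edges, running from the floor.

B is a picture frame with a 413×749 mm rectangular opening (x by z) and a uniform 57 mm border on every side. Frame depth is 31 mm along y. It is built from two vertical stiles running the full outside height and two horizontal rails spanning the gap between the stiles.

C is a chair: 451×463 mm seat, 25 mm thick, top at z = 469 mm, on four 48 mm square corner legs flush with the seat edges. A 25 mm thick backrest slab spans the full seat width, extending 403 mm above the seat top, its back face flush with the seat's +y edge. Two armrests of 35×35 mm section run along each side from the seat's front edge to the front of the backrest, top faces 201 mm above the seat top and outer faces flush with the seat's x-edges; a 35×35 mm post under the front of each armrest stands on the seat at the front corner.

The picture frame is on the floor beside the table on its −x side. The chair is on top of the table.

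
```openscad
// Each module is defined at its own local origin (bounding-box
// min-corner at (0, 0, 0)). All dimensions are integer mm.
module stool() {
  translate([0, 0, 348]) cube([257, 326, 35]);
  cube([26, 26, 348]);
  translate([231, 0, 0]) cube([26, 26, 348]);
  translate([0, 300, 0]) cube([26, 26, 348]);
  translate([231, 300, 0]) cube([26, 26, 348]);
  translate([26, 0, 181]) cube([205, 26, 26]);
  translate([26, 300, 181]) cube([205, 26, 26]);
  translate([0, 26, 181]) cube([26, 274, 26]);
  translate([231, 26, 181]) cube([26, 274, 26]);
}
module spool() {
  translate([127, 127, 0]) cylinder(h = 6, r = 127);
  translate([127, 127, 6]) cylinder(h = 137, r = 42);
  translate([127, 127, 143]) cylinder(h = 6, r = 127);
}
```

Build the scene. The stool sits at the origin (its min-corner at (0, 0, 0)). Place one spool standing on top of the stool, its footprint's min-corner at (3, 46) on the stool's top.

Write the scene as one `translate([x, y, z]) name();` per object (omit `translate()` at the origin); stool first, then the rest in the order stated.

stool();
translate([3, 46, 383]) spool();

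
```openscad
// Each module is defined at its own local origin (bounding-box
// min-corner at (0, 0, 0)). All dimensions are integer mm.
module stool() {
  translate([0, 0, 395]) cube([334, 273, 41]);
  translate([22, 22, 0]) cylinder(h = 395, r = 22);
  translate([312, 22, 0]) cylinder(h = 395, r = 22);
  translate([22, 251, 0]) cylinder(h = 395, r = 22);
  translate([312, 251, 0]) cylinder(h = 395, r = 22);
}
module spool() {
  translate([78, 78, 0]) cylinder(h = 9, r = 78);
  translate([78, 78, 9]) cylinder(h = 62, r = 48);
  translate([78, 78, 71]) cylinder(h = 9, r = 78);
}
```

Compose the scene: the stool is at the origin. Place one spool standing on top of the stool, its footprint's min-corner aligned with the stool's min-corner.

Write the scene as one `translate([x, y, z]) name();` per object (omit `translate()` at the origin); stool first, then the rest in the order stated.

stool();
translate([0, 0, 436]) spool();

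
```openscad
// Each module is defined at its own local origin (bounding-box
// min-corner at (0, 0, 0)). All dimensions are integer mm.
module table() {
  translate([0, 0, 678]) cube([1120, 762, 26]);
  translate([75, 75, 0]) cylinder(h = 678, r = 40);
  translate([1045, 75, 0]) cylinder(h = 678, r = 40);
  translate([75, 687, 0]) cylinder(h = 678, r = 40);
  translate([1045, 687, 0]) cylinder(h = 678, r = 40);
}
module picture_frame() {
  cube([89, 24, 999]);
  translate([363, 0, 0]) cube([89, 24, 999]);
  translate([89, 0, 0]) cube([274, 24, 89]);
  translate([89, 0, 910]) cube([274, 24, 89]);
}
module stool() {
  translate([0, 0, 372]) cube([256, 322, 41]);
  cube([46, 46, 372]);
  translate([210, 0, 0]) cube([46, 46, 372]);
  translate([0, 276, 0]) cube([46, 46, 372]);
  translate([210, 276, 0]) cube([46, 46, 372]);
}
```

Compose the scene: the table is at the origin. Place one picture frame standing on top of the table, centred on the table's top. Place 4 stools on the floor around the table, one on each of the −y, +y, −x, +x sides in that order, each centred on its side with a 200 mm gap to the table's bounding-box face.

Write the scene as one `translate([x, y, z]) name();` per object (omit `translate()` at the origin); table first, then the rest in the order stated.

table();
translate([334, 369, 704]) picture_frame();
translate([432, -522, 0]) stool();
translate([432, 962, 0]) stool();
translate([-456, 220, 0]) stool();
translate([1320, 220, 0]) stool();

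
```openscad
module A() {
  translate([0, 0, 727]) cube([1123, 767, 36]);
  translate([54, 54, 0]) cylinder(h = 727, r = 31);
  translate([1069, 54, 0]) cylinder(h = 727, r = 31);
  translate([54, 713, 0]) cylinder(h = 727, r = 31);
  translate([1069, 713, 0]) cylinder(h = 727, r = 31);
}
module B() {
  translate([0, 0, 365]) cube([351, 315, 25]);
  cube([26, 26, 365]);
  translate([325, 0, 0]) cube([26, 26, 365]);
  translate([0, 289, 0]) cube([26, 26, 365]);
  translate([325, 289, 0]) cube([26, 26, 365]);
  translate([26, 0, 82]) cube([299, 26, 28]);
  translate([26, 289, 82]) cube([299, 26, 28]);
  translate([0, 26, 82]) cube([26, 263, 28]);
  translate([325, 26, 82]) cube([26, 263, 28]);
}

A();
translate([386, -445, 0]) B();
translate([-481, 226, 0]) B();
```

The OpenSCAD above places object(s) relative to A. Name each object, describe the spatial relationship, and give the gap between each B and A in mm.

A is a table. B is a stool. Two stools sit around the table at the −y, −x sides. The gap between each stool and the table is 130 mm.

Each stool's nearest face is 130 mm from the table's bounding box.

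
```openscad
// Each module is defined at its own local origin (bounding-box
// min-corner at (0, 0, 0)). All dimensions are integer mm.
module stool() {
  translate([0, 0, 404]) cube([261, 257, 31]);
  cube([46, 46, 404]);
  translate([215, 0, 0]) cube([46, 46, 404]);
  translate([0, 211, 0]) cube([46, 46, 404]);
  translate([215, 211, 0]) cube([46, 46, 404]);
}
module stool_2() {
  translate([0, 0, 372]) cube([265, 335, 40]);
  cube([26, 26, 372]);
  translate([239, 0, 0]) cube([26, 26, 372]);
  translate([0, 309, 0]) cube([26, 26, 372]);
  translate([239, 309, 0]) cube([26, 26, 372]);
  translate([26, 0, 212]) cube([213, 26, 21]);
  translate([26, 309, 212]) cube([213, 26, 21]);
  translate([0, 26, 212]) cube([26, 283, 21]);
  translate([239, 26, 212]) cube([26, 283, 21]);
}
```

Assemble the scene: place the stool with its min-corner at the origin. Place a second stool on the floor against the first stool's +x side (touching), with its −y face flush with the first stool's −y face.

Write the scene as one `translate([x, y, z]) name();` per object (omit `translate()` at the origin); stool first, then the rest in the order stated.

stool();
translate([261, 0, 0]) stool_2();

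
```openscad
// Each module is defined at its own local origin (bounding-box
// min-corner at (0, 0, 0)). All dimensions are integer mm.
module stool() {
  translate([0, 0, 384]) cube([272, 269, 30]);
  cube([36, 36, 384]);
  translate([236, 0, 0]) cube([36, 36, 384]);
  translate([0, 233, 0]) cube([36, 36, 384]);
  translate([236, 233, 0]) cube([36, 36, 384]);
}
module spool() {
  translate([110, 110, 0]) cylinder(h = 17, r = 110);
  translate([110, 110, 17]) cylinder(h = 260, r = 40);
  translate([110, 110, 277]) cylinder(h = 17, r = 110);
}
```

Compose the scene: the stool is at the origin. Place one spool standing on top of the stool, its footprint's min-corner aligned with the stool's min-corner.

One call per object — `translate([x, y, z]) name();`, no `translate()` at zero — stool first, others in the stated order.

stool();
translate([0, 0, 414]) spool();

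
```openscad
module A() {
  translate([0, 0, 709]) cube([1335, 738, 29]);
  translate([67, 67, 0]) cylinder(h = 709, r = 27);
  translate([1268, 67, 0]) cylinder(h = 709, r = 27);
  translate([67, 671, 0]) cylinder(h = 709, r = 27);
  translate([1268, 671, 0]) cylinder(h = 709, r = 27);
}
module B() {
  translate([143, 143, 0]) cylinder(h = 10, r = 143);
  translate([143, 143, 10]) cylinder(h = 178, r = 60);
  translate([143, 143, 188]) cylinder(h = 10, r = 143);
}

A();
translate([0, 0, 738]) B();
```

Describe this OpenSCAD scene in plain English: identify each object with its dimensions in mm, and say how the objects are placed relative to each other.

A is a table with a 1335×738 mm rectangular top, 29 mm thick, top surface at z = 738 mm, supported by four round legs of 54 mm diameter, each leg's bounding box inset 40 mm from the nearest pair of top edges, running from the floor.

B is a spool: two coaxial disc flanges of radius 143 mm and thickness 10 mm, joined by a core cylinder of radius 60 mm and height 178 mm. The lower flange rests on z = 0 and the three cylinders share a vertical axis.

The spool is on top of the table.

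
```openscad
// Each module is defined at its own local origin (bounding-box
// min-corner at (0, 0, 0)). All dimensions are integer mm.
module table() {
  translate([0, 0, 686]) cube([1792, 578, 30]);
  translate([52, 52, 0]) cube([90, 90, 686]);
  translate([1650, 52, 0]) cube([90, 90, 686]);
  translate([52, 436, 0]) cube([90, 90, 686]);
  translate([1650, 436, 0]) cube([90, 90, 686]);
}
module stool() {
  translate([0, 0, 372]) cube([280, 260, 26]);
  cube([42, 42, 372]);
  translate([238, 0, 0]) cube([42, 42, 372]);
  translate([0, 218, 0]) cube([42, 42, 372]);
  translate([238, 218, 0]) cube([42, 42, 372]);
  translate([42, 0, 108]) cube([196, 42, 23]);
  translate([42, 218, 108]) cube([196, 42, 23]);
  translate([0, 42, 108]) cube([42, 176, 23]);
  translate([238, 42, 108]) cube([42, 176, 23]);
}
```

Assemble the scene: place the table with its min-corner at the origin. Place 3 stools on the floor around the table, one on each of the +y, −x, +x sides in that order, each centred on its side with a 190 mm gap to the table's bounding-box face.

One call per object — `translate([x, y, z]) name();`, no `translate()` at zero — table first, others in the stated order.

table();
translate([756, 768, 0]) stool();
translate([-470, 159, 0]) stool();
translate([1982, 159, 0]) stool();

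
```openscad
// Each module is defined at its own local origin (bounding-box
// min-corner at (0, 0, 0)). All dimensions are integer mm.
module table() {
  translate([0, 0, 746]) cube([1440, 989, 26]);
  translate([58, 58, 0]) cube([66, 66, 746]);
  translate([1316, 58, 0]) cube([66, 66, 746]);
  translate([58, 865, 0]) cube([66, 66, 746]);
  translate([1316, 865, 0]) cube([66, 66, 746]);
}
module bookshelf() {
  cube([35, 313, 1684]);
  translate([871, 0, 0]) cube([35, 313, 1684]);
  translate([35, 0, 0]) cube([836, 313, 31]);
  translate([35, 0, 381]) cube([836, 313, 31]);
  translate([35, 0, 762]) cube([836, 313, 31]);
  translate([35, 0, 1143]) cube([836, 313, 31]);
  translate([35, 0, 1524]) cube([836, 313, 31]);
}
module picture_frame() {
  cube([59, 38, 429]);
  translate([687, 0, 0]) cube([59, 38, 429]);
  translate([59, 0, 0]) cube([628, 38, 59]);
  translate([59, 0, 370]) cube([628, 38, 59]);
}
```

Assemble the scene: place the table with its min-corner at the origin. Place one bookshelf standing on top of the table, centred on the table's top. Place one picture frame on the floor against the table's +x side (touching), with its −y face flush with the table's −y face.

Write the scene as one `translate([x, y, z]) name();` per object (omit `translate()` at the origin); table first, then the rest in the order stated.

table();
translate([267, 338, 772]) bookshelf();
translate([1440, 0, 0]) picture_frame();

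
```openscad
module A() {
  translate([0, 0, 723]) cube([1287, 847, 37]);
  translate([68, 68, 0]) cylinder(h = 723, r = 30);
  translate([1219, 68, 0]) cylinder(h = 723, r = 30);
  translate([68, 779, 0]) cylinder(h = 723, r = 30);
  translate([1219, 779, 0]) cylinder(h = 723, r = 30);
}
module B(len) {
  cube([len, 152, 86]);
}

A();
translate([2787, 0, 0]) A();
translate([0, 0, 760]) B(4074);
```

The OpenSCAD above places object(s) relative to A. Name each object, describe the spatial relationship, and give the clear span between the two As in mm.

A is a table. B is a beam. A beam spans the tops of two tables. The clear span between the two tables is 1500 mm.

Second table starts at x = 2787; first ends at x = 1287; clear span = 2787 − 1287 = 1500 mm.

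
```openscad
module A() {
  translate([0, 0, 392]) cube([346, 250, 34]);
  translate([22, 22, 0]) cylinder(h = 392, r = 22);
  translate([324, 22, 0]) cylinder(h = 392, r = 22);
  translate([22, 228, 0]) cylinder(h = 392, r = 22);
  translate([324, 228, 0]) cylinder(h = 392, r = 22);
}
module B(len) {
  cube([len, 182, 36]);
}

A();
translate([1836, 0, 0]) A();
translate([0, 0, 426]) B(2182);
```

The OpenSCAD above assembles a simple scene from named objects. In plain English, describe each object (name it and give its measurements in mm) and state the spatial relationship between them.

A is a four-legged stool. The seat is 346×250 mm, 34 mm thick, top at z = 426 mm. It stands on four round legs, each 44 mm in diameter, from z = 0 to the seat underside, each leg's axis is inset half a diameter from the nearest pair of seat edges (so the leg's bounding box is flush with the corner).

B is a rectangular beam 2182 mm long (x), 182 mm deep (y), 36 mm thick (z).

The beam spans the tops of two stools placed 1490 mm apart, resting at z = 426 mm.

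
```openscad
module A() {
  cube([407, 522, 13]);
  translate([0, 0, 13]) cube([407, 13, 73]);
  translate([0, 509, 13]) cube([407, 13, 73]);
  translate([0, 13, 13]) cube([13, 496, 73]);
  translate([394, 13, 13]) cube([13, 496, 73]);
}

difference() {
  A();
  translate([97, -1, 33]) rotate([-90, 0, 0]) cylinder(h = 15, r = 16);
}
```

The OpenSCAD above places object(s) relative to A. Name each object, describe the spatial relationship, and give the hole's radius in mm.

A is an open box. The open box has a circular hole through its front wall. The hole's radius is 16 mm.

The subtracted cylinder has r = 16 mm.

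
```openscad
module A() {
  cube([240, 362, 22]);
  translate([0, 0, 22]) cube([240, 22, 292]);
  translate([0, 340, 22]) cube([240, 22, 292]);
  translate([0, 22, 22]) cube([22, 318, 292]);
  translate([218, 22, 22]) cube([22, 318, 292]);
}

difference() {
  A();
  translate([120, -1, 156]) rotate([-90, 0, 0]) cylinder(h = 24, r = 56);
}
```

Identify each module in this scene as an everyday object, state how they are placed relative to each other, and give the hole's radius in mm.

A is an open box. The open box has a circular hole through its front wall. The hole's radius is 56 mm.

The subtracted cylinder has r = 56 mm.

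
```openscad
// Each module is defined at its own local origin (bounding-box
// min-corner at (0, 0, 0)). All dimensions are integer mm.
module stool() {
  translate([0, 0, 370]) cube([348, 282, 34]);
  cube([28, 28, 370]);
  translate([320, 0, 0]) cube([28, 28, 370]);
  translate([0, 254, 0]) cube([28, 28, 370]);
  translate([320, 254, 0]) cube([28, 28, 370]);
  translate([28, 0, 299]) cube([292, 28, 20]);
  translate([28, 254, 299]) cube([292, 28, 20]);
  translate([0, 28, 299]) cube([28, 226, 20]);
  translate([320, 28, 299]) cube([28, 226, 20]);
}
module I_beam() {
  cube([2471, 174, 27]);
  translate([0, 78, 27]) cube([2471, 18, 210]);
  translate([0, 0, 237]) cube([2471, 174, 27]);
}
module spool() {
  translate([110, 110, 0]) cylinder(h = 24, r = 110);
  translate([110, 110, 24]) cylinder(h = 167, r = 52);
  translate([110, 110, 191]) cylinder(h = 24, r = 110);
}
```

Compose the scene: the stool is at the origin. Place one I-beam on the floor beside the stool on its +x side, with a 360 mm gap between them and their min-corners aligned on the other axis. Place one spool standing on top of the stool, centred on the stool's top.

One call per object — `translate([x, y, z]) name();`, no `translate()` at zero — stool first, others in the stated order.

stool();
translate([708, 0, 0]) I_beam();
translate([64, 31, 404]) spool();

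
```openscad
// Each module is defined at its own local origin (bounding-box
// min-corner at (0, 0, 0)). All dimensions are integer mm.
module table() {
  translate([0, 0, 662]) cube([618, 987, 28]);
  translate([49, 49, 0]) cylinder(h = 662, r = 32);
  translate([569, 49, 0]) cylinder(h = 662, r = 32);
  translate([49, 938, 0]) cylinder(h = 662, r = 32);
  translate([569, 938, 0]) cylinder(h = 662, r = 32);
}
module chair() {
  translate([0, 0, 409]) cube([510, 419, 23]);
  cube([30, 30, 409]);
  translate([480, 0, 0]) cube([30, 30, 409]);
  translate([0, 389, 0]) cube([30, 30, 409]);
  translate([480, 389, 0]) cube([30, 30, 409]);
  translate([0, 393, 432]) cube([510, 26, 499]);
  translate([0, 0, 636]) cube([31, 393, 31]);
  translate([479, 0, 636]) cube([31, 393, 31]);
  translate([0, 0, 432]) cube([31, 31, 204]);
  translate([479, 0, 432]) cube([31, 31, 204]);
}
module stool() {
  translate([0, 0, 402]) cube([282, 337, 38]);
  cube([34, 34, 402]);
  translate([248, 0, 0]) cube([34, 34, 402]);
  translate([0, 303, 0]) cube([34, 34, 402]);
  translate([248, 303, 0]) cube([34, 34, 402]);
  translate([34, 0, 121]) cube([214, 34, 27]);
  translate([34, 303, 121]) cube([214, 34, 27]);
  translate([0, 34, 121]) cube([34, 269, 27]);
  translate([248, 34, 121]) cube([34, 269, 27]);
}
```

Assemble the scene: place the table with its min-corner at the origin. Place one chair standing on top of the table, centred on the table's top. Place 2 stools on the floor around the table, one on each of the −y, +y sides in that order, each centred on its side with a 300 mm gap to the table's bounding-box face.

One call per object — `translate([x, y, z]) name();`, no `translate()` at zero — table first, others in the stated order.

table();
translate([54, 284, 690]) chair();
translate([168, -637, 0]) stool();
translate([168, 1287, 0]) stool();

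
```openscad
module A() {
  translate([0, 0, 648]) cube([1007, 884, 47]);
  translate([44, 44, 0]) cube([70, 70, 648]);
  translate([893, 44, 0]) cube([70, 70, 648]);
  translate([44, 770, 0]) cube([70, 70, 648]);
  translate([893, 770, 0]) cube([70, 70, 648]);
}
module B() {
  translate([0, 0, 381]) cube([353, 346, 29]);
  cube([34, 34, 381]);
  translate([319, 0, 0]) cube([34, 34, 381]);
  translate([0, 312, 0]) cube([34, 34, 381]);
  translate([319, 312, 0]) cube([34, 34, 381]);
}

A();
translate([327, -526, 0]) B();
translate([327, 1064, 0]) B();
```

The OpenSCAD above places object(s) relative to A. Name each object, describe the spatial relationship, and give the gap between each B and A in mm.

Each stool's nearest face is 180 mm from the table's bounding box.

A is a table. B is a stool. Two stools sit around the table at the −y, +y sides. The gap between each stool and the table is 180 mm.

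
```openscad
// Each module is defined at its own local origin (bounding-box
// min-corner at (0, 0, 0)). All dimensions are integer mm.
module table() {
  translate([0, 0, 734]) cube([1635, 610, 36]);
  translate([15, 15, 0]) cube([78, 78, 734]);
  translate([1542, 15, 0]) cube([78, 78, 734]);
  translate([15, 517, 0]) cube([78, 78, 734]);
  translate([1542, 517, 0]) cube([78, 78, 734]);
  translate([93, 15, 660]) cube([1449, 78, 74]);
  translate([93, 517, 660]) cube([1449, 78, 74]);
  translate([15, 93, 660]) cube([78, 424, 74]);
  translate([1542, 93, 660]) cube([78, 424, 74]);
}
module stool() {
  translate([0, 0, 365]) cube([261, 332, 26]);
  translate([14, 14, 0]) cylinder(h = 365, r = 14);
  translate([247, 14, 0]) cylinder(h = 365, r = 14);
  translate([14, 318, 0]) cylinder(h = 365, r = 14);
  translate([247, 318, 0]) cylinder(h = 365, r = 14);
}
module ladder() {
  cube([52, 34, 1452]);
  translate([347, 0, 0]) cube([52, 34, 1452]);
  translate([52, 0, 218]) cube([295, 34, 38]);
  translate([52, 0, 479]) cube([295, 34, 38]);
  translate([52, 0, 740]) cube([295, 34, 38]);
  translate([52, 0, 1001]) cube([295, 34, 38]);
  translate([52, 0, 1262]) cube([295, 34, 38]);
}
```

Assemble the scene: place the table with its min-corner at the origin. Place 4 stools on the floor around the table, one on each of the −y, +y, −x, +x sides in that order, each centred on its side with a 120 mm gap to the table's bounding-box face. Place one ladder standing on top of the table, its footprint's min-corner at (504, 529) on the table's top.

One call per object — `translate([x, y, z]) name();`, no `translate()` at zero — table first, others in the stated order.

table();
translate([687, -452, 0]) stool();
translate([687, 730, 0]) stool();
translate([-381, 139, 0]) stool();
translate([1755, 139, 0]) stool();
translate([504, 529, 770]) ladder();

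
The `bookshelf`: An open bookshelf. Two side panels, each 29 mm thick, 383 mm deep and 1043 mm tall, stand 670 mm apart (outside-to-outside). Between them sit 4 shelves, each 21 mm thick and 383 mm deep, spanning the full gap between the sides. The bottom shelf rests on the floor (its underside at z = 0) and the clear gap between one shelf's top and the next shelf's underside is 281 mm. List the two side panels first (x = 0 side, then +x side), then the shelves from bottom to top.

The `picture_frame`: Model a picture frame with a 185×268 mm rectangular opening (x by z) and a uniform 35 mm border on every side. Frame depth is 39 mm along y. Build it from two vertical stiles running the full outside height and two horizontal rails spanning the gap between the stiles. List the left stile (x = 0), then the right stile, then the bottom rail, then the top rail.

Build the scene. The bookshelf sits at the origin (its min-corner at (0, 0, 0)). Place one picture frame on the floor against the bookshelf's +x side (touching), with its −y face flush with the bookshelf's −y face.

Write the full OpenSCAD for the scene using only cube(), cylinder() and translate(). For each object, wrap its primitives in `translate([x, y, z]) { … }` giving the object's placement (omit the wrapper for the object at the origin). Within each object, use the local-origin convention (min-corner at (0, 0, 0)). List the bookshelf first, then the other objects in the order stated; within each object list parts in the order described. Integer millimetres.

cube([29, 383, 1043]);
translate([641, 0, 0]) cube([29, 383, 1043]);
translate([29, 0, 0]) cube([612, 383, 21]);
translate([29, 0, 302]) cube([612, 383, 21]);
translate([29, 0, 604]) cube([612, 383, 21]);
translate([29, 0, 906]) cube([612, 383, 21]);
translate([670, 0, 0]) {
  cube([35, 39, 338]);
  translate([220, 0, 0]) cube([35, 39, 338]);
  translate([35, 0, 0]) cube([185, 39, 35]);
  translate([35, 0, 303]) cube([185, 39, 35]);
}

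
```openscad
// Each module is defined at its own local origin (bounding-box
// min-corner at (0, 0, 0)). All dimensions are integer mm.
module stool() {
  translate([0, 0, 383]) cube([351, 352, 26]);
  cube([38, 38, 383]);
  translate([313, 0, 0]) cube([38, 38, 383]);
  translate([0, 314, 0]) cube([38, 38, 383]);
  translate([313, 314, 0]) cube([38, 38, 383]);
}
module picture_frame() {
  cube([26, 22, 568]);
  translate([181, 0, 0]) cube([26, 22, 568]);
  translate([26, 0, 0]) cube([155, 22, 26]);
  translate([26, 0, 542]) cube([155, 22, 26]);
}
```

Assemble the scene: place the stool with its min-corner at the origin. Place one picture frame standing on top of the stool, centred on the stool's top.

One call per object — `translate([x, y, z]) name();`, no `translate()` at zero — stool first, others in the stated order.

stool();
translate([72, 165, 409]) picture_frame();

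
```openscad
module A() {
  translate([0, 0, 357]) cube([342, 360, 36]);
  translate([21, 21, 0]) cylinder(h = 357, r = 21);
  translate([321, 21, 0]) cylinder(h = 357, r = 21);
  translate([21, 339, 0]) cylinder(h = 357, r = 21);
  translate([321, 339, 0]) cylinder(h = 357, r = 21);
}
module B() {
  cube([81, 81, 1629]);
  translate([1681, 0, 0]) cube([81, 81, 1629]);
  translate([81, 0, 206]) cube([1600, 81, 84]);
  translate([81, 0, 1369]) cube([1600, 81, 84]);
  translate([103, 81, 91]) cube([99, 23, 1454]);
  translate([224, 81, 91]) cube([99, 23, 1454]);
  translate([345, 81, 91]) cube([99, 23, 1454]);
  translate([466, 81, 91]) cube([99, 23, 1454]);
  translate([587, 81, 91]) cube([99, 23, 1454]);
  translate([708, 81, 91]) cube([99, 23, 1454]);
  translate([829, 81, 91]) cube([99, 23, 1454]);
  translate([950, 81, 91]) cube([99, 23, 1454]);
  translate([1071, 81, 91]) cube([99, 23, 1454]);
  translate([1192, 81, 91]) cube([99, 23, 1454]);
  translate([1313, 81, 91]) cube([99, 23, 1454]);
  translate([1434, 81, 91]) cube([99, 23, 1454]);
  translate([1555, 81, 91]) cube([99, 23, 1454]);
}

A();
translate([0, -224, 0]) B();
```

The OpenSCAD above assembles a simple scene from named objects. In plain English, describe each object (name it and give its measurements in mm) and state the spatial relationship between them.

A is a four-legged stool. The seat is 342×360 mm, 36 mm thick, top at z = 393 mm. It stands on four round legs, each 42 mm in diameter, from z = 0 to the seat underside, each leg's axis is inset half a diameter from the nearest pair of seat edges (so the leg's bounding box is flush with the corner).

B is a fence section. Two 81×81 mm posts, 1629 mm tall, stand on the floor with a clear span of 1600 mm between their inner faces. Two horizontal rails of 81×84 mm section span the gap between the posts with their undersides at z = 206 mm and z = 1369 mm, flush with the posts' −y face. 13 pickets, each 99 mm wide, 23 mm thick and 1454 mm tall, are fixed to the +y face of the rails with their bottoms at z = 91 mm, evenly spaced across the span with equal gaps (rounded down to the nearest mm) at the −x end and between each pair — any rounding remainder accumulates at the +x end.

The fence section is on the floor beside the stool on its −y side.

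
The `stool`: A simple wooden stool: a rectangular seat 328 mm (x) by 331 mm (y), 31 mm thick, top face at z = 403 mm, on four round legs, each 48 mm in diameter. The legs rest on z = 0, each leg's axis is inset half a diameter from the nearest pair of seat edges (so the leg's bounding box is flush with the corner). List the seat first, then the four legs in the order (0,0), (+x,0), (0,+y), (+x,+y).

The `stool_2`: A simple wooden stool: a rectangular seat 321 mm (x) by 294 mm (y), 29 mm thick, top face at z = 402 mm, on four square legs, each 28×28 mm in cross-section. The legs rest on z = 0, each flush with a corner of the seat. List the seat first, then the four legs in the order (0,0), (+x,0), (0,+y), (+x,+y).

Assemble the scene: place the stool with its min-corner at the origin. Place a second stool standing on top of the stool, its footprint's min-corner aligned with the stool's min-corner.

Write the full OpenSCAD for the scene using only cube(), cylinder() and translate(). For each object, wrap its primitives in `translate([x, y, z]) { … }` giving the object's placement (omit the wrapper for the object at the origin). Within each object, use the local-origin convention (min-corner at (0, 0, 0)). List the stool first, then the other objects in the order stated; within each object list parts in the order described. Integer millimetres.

translate([0, 0, 372]) cube([328, 331, 31]);
translate([24, 24, 0]) cylinder(h = 372, r = 24);
translate([304, 24, 0]) cylinder(h = 372, r = 24);
translate([24, 307, 0]) cylinder(h = 372, r = 24);
translate([304, 307, 0]) cylinder(h = 372, r = 24);
translate([0, 0, 403]) {
  translate([0, 0, 373]) cube([321, 294, 29]);
  cube([28, 28, 373]);
  translate([293, 0, 0]) cube([28, 28, 373]);
  translate([0, 266, 0]) cube([28, 28, 373]);
  translate([293, 266, 0]) cube([28, 28, 373]);
}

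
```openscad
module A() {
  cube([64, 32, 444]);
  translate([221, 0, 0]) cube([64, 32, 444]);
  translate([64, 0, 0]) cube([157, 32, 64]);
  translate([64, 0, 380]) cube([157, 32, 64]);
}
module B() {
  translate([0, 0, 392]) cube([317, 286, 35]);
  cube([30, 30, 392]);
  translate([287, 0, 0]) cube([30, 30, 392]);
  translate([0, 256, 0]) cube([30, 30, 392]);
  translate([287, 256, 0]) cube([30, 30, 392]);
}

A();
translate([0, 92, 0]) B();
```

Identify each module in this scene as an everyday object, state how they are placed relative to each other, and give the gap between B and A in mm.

A is a picture frame. B is a stool. The stool is on the floor beside the picture frame on its +y side. The gap between the stool and the picture frame is 60 mm.

The stool's nearest face is 60 mm from the picture frame's +y face.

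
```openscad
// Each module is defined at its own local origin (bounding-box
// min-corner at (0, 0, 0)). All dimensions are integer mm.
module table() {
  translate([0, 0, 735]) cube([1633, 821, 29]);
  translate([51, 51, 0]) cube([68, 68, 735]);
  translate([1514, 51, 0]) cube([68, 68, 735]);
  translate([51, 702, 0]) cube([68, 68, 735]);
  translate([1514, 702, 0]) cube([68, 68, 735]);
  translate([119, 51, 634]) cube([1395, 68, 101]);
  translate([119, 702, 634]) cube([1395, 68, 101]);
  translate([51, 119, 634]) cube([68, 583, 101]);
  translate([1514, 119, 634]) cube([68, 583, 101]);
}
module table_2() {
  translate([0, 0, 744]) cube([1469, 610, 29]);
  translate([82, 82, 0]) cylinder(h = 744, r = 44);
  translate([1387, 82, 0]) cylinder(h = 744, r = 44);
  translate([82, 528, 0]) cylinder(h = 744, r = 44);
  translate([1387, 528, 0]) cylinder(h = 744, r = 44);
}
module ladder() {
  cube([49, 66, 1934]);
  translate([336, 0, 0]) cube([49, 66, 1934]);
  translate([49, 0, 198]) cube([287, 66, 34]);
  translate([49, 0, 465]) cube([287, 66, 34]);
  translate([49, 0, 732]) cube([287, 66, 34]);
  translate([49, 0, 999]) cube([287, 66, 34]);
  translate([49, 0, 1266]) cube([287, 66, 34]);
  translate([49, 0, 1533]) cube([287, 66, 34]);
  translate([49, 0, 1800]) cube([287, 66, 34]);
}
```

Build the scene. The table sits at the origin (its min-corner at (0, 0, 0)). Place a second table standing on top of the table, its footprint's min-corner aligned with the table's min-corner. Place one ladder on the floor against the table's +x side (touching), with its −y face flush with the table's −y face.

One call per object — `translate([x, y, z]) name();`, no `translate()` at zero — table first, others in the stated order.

table();
translate([0, 0, 764]) table_2();
translate([1633, 0, 0]) ladder();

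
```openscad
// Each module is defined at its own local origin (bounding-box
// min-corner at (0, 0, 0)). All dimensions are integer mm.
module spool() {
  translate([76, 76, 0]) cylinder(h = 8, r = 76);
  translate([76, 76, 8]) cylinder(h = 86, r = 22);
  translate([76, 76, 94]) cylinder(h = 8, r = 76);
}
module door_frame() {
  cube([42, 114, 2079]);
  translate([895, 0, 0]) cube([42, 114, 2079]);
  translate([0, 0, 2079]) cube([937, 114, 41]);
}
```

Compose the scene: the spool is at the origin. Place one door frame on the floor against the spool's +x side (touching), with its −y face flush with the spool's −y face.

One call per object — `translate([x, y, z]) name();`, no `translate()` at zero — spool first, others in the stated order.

spool();
translate([152, 0, 0]) door_frame();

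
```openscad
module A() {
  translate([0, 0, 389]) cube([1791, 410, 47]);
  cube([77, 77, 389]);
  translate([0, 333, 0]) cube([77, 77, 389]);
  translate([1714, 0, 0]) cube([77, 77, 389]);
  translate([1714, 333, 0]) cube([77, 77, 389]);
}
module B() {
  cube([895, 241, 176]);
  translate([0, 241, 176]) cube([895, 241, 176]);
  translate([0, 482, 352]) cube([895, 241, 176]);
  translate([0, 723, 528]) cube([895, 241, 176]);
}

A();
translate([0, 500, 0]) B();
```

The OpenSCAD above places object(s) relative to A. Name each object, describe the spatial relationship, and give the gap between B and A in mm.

The staircase's nearest face is 90 mm from the bench's +y face.

A is a bench. B is a staircase. The staircase is on the floor beside the bench on its +y side. The gap between the staircase and the bench is 90 mm.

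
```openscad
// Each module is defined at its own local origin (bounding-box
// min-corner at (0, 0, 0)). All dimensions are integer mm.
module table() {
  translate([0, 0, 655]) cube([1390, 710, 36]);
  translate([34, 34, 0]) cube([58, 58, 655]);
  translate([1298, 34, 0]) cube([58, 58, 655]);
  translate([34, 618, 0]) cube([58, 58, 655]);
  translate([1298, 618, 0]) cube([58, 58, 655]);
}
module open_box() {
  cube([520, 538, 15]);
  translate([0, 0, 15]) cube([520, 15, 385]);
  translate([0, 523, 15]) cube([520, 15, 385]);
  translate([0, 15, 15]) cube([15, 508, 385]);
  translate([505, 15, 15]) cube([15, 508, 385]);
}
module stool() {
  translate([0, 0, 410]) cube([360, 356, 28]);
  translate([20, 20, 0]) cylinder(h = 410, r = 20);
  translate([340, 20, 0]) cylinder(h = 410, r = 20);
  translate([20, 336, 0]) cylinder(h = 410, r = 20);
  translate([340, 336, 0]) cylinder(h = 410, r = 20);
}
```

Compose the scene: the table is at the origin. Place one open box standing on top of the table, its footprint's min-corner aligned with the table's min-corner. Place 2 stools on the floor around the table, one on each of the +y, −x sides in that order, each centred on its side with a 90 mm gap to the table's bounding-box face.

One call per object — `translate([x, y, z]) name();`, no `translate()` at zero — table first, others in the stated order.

table();
translate([0, 0, 691]) open_box();
translate([515, 800, 0]) stool();
translate([-450, 177, 0]) stool();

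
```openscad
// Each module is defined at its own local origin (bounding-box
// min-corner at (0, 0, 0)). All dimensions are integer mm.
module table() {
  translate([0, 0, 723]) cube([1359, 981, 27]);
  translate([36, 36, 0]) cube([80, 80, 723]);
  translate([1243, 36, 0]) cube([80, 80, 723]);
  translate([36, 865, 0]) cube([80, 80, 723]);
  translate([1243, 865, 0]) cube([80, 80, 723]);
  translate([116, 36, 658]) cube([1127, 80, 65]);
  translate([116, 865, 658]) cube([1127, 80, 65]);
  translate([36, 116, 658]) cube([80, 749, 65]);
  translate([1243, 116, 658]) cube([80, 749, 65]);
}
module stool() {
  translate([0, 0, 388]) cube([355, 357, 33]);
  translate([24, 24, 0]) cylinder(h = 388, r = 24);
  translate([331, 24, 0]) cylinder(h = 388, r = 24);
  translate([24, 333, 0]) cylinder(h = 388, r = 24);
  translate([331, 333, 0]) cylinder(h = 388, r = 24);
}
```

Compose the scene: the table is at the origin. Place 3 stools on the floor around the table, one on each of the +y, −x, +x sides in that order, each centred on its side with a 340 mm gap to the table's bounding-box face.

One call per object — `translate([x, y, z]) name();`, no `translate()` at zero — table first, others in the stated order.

table();
translate([502, 1321, 0]) stool();
translate([-695, 312, 0]) stool();
translate([1699, 312, 0]) stool();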